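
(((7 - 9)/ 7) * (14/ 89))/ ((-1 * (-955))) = -0.00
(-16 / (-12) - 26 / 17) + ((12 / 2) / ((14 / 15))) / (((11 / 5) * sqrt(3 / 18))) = -10 / 51 + 225 * sqrt(6) / 77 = 6.96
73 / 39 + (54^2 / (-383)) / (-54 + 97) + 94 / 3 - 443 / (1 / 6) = -2624.97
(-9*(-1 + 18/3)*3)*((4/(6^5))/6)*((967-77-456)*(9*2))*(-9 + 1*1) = 2170/3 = 723.33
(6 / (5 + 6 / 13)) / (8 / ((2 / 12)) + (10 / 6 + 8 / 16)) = 468 / 21371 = 0.02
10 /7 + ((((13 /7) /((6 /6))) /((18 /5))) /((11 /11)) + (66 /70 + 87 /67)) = 176683 /42210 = 4.19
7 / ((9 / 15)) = 11.67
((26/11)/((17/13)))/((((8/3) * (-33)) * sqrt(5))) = -169 * sqrt(5)/41140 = -0.01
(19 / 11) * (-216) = -4104 / 11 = -373.09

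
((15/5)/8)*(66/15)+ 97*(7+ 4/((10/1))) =14389/20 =719.45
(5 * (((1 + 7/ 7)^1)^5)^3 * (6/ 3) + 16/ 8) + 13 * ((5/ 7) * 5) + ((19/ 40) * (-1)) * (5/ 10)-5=183524987/ 560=327723.19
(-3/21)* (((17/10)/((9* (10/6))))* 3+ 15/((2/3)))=-571/175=-3.26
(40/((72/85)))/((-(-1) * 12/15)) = 2125/36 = 59.03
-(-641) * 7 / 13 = 4487 / 13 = 345.15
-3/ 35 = -0.09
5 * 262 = 1310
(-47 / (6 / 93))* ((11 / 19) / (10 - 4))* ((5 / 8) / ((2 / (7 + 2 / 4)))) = -400675 / 2432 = -164.75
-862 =-862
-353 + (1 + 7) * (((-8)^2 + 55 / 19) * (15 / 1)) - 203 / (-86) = 12543775 / 1634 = 7676.73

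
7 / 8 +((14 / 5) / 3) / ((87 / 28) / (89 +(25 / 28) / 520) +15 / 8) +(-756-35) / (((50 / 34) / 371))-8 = -1816675562917 / 9103400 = -199560.12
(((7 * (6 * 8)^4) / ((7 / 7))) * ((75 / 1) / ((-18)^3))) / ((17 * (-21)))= 204800 / 153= 1338.56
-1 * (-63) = 63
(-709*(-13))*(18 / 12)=27651 / 2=13825.50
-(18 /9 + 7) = -9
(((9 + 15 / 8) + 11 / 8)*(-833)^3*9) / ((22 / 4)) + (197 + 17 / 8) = -1019608805745 / 88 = -11586463701.65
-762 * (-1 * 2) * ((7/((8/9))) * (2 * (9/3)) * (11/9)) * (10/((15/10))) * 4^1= 2346960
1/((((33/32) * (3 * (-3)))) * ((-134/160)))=2560/19899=0.13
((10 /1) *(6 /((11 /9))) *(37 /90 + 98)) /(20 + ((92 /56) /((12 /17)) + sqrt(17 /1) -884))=-1292405362416 /230507940443 -1499879808 *sqrt(17) /230507940443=-5.63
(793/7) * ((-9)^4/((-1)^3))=-5202873/7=-743267.57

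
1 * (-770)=-770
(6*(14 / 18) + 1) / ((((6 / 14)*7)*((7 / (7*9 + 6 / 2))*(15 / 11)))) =4114 / 315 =13.06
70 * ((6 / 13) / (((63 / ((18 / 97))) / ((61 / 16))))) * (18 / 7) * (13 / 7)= 8235 / 4753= 1.73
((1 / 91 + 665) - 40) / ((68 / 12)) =170628 / 1547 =110.30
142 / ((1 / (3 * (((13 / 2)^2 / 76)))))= 35997 / 152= 236.82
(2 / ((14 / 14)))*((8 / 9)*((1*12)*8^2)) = 4096 / 3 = 1365.33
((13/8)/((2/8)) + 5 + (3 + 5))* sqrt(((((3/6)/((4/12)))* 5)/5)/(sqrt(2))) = 39* 2^(1/4)* sqrt(3)/4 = 20.08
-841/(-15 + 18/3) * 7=5887/9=654.11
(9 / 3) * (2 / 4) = 3 / 2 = 1.50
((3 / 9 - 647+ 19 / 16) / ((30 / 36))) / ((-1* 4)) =30983 / 160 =193.64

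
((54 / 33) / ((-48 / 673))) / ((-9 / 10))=3365 / 132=25.49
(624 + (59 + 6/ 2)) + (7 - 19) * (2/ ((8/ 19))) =629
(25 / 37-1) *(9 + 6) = -180 / 37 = -4.86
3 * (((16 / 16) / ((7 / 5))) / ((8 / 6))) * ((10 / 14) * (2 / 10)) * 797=35865 / 196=182.98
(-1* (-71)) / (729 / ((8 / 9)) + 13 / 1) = 568 / 6665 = 0.09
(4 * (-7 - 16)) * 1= -92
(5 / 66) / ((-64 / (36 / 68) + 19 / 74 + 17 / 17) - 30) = -111 / 219241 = -0.00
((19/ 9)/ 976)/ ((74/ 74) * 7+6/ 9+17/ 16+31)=19/ 348981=0.00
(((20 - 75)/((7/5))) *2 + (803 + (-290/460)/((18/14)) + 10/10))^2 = 4413658958641/8398404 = 525535.44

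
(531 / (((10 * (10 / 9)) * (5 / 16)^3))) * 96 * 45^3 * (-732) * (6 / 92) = -376043502108672 / 575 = -653988699319.43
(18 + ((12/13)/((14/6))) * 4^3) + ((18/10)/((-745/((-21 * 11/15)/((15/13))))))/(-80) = 29367626727/677950000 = 43.32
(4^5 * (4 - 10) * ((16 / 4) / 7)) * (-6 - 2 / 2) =24576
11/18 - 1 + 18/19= 191/342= 0.56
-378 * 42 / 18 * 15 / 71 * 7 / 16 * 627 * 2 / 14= -4147605 / 568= -7302.12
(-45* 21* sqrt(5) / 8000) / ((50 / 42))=-3969* sqrt(5) / 40000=-0.22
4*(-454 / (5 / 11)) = -19976 / 5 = -3995.20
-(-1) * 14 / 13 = 14 / 13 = 1.08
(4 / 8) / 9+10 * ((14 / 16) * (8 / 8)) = 317 / 36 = 8.81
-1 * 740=-740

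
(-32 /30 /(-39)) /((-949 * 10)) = -8 /2775825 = -0.00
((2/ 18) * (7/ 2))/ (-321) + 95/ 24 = 91457/ 23112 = 3.96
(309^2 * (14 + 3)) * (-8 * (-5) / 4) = 16231770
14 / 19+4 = 90 / 19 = 4.74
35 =35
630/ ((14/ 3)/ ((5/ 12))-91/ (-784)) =352800/ 6337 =55.67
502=502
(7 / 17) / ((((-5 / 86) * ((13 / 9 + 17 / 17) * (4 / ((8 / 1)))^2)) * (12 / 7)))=-6321 / 935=-6.76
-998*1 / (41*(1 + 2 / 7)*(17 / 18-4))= 13972 / 2255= 6.20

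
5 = 5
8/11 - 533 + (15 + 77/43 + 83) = -204564/473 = -432.48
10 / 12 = 5 / 6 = 0.83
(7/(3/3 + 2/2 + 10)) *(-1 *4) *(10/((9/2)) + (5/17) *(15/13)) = -35665/5967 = -5.98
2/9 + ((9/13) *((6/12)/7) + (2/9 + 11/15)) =1.23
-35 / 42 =-5 / 6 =-0.83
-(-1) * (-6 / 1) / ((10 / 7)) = -21 / 5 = -4.20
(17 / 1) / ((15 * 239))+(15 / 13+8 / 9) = 2.05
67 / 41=1.63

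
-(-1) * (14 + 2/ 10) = 71/ 5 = 14.20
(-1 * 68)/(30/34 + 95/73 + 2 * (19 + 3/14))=-590716/352799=-1.67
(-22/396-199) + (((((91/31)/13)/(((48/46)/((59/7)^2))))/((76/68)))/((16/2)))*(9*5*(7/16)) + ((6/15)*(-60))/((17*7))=-106846330897/645958656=-165.41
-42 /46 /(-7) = 3 /23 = 0.13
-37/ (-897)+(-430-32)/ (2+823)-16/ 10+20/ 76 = -790622/ 426075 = -1.86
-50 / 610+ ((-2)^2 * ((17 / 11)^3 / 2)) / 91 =-0.00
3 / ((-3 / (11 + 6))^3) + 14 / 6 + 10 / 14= -34199 / 63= -542.84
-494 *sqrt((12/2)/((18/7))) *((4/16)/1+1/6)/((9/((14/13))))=-665 *sqrt(21)/81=-37.62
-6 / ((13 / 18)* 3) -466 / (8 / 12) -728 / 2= -13855 / 13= -1065.77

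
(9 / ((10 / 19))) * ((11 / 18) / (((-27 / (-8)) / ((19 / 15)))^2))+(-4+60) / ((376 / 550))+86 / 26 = 43442318299 / 501096375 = 86.69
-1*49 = -49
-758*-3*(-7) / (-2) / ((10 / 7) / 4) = 111426 / 5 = 22285.20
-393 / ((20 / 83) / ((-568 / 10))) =92637.96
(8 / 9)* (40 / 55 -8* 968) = -75712 / 11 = -6882.91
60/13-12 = -96/13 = -7.38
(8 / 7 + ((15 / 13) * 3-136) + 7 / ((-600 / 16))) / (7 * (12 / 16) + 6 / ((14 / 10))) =-3592196 / 260325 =-13.80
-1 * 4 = -4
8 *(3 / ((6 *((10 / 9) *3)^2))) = 9 / 25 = 0.36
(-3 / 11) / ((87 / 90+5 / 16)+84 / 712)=-64080 / 328273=-0.20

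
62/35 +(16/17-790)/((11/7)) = -3274836/6545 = -500.36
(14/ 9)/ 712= 7/ 3204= 0.00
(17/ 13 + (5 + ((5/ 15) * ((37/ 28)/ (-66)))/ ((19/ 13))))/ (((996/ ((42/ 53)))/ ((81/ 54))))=8631299/ 1147399968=0.01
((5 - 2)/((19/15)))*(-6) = -270/19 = -14.21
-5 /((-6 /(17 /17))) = 5 /6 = 0.83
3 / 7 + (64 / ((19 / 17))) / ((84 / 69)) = 6313 / 133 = 47.47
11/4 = 2.75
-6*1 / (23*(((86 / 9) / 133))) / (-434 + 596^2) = -3591 / 350879398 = -0.00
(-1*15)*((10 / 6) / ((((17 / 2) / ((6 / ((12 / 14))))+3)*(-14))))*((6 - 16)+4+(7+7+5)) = 325 / 59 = 5.51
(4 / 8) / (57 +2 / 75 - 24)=75 / 4954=0.02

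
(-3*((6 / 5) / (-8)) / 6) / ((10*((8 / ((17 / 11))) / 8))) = 51 / 4400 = 0.01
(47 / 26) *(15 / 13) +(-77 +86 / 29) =-705241 / 9802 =-71.95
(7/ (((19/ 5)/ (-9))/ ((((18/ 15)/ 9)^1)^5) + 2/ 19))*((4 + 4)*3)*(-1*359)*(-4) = -146678784/ 6091811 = -24.08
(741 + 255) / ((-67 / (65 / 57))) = -16.95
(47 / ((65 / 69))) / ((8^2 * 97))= 3243 / 403520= 0.01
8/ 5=1.60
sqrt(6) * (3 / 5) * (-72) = -216 * sqrt(6) / 5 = -105.82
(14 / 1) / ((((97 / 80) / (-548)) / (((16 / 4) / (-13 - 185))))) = 1227520 / 9603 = 127.83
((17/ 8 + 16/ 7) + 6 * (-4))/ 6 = -1097/ 336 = -3.26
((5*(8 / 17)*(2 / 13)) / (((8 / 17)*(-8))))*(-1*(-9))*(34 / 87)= -255 / 754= -0.34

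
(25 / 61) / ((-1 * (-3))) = 25 / 183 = 0.14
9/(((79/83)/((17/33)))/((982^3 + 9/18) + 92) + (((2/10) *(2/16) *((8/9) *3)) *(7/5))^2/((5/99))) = 52.18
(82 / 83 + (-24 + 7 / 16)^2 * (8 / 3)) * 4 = 11804579 / 1992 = 5925.99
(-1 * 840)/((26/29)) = -12180/13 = -936.92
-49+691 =642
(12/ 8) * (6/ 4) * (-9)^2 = 182.25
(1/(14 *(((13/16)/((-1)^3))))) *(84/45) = -32/195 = -0.16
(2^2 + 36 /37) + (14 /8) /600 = 441859 /88800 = 4.98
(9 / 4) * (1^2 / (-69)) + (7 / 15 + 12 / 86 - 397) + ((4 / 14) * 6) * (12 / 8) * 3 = -161463241 / 415380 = -388.71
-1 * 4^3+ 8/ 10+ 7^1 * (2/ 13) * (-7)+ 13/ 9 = -40537/ 585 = -69.29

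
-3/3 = -1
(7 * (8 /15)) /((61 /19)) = 1064 /915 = 1.16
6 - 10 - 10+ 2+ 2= -10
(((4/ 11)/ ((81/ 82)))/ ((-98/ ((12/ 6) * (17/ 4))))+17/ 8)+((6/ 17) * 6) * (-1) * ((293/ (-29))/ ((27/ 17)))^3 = 125864627489357/ 229996659816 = 547.25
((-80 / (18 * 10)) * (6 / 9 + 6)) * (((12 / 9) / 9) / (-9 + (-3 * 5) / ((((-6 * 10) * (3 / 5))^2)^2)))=245760 / 5038853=0.05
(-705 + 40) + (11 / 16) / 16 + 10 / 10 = -169973 / 256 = -663.96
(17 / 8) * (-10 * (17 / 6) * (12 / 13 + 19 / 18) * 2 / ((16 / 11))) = -7359385 / 44928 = -163.80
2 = 2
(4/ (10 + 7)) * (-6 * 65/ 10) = -156/ 17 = -9.18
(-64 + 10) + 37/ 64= -3419/ 64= -53.42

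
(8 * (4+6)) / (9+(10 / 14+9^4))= 112 / 9199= 0.01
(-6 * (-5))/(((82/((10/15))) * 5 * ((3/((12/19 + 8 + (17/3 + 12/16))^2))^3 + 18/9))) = 1631264211816743584081/66881910439196717256185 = 0.02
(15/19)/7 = 15/133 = 0.11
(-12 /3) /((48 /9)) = -3 /4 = -0.75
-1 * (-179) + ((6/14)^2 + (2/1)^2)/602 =5280347/29498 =179.01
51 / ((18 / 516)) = 1462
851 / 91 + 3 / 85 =72608 / 7735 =9.39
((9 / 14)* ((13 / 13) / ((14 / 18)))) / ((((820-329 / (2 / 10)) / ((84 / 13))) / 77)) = -162 / 325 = -0.50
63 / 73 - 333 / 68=-20025 / 4964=-4.03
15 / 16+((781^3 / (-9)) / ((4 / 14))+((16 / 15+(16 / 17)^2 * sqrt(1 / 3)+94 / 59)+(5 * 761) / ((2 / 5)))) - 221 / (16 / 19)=-983674615231 / 5310+256 * sqrt(3) / 867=-185249456.22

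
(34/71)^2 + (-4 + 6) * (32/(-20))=-74876/25205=-2.97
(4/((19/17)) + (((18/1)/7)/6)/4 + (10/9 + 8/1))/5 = 61273/23940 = 2.56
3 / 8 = 0.38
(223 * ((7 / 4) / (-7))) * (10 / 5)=-223 / 2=-111.50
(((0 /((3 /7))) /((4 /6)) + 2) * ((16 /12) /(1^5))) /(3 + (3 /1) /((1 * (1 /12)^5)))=8 /2239497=0.00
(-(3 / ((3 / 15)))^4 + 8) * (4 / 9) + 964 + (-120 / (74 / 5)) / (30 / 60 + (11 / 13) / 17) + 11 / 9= -64573273 / 2997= -21545.97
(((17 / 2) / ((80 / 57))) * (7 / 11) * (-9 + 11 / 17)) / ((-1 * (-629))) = -28329 / 553520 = -0.05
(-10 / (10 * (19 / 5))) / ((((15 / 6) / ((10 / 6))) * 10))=-1 / 57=-0.02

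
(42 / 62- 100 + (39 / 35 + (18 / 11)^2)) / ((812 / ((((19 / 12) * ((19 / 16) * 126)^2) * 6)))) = -25021.79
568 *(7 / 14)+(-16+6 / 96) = 4289 / 16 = 268.06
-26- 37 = -63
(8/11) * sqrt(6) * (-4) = -32 * sqrt(6)/11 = -7.13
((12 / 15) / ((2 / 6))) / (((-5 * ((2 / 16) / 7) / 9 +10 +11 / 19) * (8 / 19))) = 272916 / 506045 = 0.54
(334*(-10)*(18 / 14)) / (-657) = 3340 / 511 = 6.54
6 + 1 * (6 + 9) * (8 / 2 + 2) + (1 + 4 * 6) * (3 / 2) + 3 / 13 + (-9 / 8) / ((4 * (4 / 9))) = 221475 / 1664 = 133.10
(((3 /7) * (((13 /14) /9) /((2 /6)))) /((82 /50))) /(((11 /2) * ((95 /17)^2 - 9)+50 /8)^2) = 217154600 /44334599562281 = 0.00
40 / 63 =0.63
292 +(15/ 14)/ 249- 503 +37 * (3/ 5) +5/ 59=-64688227/ 342790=-188.71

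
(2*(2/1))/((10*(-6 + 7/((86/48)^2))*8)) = -1849/141240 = -0.01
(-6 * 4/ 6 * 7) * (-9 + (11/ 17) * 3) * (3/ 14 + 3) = 10800/ 17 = 635.29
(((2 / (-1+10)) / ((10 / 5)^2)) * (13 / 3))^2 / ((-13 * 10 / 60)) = -13 / 486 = -0.03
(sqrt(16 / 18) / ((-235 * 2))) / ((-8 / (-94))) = -sqrt(2) / 60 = -0.02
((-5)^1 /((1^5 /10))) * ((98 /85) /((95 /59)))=-11564 /323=-35.80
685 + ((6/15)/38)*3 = 65078/95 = 685.03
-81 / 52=-1.56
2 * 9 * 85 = 1530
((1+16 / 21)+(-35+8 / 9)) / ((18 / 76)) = -77444 / 567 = -136.59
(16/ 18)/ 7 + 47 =47.13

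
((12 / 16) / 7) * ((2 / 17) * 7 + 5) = 297 / 476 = 0.62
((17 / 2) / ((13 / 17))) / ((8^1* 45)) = 289 / 9360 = 0.03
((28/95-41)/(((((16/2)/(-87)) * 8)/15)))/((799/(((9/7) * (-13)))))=-118086579/6801088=-17.36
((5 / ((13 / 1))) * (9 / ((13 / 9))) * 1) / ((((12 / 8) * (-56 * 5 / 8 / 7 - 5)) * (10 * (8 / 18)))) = -243 / 6760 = -0.04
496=496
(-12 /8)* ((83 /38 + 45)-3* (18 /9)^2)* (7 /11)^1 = -33.58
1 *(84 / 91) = 12 / 13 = 0.92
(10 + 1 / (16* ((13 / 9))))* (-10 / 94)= -10445 / 9776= -1.07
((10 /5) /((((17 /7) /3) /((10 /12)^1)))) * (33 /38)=1155 /646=1.79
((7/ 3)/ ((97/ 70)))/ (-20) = -49/ 582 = -0.08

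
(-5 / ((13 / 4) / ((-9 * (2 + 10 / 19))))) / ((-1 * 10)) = -864 / 247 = -3.50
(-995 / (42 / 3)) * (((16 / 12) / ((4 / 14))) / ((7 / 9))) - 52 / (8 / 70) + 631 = -1753 / 7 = -250.43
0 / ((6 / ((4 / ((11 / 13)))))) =0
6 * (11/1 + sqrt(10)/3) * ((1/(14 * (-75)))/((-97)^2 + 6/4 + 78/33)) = -242/36239525 - 22 * sqrt(10)/108718575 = -0.00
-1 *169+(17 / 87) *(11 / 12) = -176249 / 1044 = -168.82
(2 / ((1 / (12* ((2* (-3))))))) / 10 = -72 / 5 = -14.40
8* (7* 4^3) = 3584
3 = 3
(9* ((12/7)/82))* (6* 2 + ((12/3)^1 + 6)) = 1188/287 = 4.14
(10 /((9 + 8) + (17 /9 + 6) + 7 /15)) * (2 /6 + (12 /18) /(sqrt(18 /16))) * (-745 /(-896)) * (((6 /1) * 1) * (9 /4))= 1508625 /1022336 + 502875 * sqrt(2) /255584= 4.26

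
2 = 2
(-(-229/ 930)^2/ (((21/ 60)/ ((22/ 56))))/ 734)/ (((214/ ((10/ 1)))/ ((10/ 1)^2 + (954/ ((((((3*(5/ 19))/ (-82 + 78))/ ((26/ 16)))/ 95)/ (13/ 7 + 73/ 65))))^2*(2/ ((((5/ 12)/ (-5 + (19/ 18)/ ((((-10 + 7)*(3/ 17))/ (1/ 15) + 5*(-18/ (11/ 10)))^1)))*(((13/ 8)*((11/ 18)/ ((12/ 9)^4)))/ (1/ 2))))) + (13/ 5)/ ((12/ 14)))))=820231947.87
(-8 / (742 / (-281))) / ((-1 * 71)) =-1124 / 26341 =-0.04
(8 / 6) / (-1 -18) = -4 / 57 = -0.07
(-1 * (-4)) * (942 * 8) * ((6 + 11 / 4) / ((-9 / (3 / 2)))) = -43960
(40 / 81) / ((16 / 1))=5 / 162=0.03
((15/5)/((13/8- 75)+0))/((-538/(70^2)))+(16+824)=132697320/157903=840.37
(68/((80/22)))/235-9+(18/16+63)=518923/9400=55.20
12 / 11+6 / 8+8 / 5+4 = 1637 / 220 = 7.44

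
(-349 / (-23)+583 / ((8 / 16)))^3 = 20050492666463 / 12167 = 1647940549.56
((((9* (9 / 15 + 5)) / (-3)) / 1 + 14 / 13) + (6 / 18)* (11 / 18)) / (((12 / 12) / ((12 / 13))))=-108946 / 7605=-14.33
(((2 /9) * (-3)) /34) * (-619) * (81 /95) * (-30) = -100278 /323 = -310.46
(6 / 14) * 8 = 24 / 7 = 3.43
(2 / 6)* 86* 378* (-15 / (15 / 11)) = -119196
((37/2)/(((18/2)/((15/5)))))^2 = 1369/36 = 38.03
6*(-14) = -84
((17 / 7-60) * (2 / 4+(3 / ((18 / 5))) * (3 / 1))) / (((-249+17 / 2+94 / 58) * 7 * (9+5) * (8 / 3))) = 0.00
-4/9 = -0.44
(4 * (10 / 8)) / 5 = 1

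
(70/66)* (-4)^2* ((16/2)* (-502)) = -2248960/33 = -68150.30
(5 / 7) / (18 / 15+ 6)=25 / 252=0.10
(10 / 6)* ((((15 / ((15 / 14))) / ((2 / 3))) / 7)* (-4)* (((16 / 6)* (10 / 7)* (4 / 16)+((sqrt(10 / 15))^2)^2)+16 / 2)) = -11840 / 63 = -187.94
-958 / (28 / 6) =-1437 / 7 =-205.29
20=20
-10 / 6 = -5 / 3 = -1.67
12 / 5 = 2.40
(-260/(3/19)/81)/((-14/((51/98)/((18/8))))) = 83980/250047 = 0.34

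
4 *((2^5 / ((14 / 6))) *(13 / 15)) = 1664 / 35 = 47.54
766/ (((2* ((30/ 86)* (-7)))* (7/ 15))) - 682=-49887/ 49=-1018.10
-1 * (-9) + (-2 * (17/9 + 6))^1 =-61/9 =-6.78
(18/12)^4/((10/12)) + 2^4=883/40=22.08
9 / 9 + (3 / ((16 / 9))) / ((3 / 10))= 6.62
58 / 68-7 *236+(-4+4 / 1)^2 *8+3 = -56037 / 34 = -1648.15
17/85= 1/5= 0.20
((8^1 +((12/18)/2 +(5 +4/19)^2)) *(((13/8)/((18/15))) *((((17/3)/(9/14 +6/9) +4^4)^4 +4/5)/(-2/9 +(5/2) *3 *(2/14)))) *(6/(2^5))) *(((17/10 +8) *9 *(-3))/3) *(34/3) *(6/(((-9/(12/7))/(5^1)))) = 19474384892462347587686739/70692238375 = 275481231605043.91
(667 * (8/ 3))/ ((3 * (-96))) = -667/ 108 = -6.18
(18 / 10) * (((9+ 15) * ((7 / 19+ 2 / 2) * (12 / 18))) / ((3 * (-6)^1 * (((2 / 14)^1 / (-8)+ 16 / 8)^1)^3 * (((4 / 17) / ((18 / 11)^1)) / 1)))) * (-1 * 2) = 620978176 / 158797155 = 3.91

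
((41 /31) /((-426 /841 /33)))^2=143861662681 /19377604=7424.12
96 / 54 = 16 / 9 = 1.78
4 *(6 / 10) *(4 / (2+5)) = 48 / 35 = 1.37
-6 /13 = -0.46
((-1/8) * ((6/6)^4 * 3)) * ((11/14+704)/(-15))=9867/560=17.62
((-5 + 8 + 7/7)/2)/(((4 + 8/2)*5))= 1/20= 0.05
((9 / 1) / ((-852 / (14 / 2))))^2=441 / 80656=0.01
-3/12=-1/4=-0.25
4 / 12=1 / 3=0.33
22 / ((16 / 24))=33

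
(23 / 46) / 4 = 1 / 8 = 0.12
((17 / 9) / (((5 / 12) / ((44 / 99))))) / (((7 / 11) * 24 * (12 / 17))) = 3179 / 17010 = 0.19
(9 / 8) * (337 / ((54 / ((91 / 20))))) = 30667 / 960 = 31.94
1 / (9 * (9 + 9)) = 1 / 162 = 0.01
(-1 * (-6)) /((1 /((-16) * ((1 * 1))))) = -96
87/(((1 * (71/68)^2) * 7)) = 402288/35287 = 11.40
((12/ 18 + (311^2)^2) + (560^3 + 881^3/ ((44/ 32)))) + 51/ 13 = 4301958532150/ 429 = 10027875366.32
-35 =-35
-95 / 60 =-19 / 12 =-1.58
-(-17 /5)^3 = 4913 /125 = 39.30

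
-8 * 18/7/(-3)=48/7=6.86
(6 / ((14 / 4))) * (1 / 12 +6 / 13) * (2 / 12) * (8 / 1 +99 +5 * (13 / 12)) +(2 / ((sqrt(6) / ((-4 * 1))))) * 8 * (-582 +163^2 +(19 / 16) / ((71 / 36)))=114665 / 6552 - 59043832 * sqrt(6) / 213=-678983.72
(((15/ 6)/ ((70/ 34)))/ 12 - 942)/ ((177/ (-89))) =14083271/ 29736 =473.61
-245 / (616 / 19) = -665 / 88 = -7.56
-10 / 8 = -5 / 4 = -1.25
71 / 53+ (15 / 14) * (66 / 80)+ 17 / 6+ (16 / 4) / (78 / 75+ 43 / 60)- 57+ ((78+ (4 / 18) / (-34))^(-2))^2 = -9451139419987002783302405 / 190293662422507397594736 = -49.67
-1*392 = -392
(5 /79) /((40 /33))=33 /632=0.05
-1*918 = -918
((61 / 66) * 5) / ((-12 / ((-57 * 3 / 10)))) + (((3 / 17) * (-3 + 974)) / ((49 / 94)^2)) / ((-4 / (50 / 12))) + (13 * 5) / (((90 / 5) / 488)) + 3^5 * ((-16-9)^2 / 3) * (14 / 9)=5163403491047 / 64654128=79861.93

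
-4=-4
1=1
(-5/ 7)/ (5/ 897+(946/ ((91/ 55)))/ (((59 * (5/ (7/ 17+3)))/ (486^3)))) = -346035/ 367727713492229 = -0.00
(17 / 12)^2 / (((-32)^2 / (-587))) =-169643 / 147456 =-1.15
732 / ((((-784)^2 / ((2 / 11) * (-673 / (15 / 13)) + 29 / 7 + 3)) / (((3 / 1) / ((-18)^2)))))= -1742099 / 1597337280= -0.00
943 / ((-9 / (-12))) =3772 / 3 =1257.33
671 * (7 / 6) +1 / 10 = 11744 / 15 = 782.93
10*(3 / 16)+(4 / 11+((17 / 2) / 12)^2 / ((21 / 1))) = 301043 / 133056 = 2.26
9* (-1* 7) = -63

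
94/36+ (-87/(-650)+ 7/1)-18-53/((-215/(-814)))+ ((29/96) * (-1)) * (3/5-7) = -26033183/125775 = -206.98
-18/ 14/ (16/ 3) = -27/ 112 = -0.24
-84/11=-7.64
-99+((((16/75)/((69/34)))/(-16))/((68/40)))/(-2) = -102463/1035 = -99.00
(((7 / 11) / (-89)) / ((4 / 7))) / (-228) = 0.00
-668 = -668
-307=-307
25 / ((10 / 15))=75 / 2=37.50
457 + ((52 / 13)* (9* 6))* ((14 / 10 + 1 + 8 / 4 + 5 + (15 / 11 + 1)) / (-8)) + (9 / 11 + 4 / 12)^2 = 766154 / 5445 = 140.71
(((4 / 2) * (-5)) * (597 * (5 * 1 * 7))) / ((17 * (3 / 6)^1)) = -24582.35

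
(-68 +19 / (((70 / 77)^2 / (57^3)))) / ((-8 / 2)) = -425751907 / 400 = -1064379.77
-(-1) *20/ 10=2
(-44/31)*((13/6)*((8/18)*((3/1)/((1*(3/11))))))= -12584/837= -15.03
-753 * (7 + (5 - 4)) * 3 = -18072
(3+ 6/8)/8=15/32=0.47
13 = 13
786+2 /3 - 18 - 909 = -421 /3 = -140.33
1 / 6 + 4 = 4.17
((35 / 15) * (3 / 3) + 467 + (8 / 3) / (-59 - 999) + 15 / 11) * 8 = 3765.56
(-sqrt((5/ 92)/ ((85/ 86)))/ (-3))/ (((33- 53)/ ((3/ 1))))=-sqrt(33626)/ 15640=-0.01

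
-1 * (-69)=69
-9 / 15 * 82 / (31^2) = -246 / 4805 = -0.05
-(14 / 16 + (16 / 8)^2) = -39 / 8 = -4.88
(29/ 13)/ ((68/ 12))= 87/ 221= 0.39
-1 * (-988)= 988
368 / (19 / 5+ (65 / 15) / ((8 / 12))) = 35.73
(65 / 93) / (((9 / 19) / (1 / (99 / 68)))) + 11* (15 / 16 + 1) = 29599963 / 1325808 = 22.33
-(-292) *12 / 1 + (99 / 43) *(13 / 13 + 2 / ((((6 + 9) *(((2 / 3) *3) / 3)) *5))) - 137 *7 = 2738449 / 1075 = 2547.39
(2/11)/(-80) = -1/440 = -0.00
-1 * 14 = -14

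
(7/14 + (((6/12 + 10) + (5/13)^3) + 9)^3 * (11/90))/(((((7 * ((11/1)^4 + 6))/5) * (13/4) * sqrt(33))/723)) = 1683166605859740767 * sqrt(33)/5597259351071303916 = 1.73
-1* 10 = -10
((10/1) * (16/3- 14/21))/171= 140/513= 0.27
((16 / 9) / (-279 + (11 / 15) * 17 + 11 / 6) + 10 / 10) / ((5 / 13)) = 2.58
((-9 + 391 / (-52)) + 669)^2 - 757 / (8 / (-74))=1170111125 / 2704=432733.40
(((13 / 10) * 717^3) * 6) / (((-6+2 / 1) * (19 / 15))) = -43126412121 / 76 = -567452791.07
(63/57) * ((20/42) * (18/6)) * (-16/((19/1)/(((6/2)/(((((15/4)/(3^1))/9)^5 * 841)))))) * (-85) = 296042397696/37950125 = 7800.83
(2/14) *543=543/7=77.57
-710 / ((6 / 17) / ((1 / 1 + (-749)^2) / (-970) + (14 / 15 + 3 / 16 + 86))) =13803101125 / 13968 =988194.52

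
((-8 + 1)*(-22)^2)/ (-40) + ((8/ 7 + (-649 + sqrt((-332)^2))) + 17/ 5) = -15943/ 70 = -227.76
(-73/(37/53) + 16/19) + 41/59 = -4273398/41477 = -103.03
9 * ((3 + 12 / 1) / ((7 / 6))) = 810 / 7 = 115.71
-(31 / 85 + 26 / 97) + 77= 629648 / 8245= 76.37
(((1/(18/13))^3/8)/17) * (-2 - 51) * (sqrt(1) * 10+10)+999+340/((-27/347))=-668937613/198288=-3373.57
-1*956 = -956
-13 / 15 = -0.87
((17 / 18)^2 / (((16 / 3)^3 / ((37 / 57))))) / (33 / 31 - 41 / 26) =-4309279 / 578543616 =-0.01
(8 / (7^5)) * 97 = 776 / 16807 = 0.05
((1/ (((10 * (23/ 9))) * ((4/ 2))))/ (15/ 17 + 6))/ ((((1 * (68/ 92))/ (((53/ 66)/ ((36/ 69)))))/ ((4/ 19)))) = 1219/ 978120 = 0.00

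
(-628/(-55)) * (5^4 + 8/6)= 1180012/165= 7151.59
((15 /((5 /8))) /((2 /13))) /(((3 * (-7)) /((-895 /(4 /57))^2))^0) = 156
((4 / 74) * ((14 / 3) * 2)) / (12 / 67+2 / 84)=52528 / 21127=2.49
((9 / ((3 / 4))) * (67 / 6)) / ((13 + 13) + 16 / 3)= 201 / 47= 4.28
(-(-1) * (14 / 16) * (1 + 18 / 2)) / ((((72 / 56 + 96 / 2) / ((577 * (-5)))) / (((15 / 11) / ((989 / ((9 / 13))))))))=-6361425 / 13011284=-0.49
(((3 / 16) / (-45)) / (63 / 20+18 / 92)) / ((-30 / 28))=161 / 138510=0.00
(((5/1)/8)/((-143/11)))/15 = -1/312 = -0.00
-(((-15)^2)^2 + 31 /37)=-1873156 /37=-50625.84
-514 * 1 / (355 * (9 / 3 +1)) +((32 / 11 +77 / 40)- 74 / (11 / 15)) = -273881 / 2840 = -96.44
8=8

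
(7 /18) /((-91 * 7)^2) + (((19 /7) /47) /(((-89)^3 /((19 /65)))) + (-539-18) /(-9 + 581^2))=-0.00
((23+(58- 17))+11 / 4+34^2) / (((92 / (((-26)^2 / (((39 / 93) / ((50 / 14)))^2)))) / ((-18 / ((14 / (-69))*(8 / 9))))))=713850620625 / 10976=65037410.77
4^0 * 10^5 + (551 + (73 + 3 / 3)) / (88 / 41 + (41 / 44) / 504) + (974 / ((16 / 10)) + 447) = 791788872687 / 7812676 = 101346.69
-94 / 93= -1.01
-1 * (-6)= 6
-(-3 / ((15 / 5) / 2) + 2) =0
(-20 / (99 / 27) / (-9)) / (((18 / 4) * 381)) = 40 / 113157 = 0.00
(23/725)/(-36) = -23/26100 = -0.00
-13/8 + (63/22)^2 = 6365/968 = 6.58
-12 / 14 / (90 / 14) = -2 / 15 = -0.13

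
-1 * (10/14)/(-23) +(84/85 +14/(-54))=280828/369495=0.76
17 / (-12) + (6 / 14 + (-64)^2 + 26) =346165 / 84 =4121.01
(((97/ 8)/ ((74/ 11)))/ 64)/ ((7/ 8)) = 1067/ 33152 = 0.03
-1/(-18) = 1/18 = 0.06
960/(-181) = -960/181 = -5.30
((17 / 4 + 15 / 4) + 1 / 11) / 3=89 / 33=2.70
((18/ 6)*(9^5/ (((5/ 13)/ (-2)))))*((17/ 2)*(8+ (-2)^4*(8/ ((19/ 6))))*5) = -36017528040/ 19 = -1895659370.53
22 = 22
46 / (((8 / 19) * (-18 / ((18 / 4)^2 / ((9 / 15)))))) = -6555 / 32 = -204.84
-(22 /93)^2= -484 /8649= -0.06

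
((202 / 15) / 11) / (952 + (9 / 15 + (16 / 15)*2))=202 / 157531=0.00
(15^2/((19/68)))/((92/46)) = 7650/19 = 402.63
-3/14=-0.21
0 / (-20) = 0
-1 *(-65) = 65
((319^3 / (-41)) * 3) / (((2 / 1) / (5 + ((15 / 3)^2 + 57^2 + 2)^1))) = -319521093837 / 82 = -3896598705.33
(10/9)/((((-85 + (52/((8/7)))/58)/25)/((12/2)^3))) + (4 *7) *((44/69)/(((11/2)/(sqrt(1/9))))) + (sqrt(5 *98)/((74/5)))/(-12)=-141883744/2022183- 35 *sqrt(10)/888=-70.29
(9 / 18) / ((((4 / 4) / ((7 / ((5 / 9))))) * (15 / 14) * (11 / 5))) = 2.67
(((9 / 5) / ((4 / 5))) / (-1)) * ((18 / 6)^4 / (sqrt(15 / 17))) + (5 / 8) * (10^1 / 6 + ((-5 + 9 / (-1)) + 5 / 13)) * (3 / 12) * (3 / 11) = -194.53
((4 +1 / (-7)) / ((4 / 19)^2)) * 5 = 48735 / 112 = 435.13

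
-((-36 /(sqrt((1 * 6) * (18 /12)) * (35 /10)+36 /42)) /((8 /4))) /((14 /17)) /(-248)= -51 /6572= -0.01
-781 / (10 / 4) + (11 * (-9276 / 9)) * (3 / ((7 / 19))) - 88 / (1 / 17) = -3294434 / 35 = -94126.69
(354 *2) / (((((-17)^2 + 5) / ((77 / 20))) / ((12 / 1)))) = 3894 / 35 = 111.26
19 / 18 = 1.06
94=94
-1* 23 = -23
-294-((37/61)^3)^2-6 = -15458678034709/51520374361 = -300.05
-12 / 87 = -4 / 29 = -0.14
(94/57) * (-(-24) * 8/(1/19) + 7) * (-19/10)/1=-34357/3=-11452.33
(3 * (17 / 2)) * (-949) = -48399 / 2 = -24199.50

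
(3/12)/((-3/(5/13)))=-5/156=-0.03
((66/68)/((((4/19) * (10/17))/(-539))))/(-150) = 112651/4000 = 28.16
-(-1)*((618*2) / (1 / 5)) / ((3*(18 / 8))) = 8240 / 9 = 915.56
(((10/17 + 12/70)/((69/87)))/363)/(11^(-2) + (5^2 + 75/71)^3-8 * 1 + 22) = 4691497388/31478234980572975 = 0.00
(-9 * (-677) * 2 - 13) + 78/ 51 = 206967/ 17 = 12174.53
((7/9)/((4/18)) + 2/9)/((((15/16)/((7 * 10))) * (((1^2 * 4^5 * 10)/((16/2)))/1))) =469/2160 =0.22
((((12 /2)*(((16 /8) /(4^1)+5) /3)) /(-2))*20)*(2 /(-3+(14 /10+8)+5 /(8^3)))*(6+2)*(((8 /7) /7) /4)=-9011200 /804041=-11.21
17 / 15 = 1.13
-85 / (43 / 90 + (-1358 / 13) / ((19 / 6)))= 1889550 / 722699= 2.61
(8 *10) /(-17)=-4.71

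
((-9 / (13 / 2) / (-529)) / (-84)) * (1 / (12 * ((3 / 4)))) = -1 / 288834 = -0.00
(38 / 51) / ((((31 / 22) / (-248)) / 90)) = -200640 / 17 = -11802.35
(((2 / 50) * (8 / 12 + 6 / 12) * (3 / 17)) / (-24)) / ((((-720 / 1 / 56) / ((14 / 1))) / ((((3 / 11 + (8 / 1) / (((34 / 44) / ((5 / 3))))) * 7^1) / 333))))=23609033 / 171494334000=0.00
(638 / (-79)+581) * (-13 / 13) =-572.92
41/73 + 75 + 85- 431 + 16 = -18574/73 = -254.44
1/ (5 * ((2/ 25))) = 2.50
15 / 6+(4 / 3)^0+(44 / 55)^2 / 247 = 43257 / 12350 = 3.50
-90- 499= -589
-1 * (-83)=83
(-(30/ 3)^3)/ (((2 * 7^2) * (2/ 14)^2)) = -500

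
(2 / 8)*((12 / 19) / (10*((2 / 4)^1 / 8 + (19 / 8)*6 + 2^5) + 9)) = 8 / 23921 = 0.00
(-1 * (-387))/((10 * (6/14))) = 903/10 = 90.30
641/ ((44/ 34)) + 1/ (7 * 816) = 31121843/ 62832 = 495.32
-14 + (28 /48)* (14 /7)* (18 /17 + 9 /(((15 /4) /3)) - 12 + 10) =-1708 /255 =-6.70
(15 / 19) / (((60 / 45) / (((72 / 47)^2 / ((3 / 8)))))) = 155520 / 41971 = 3.71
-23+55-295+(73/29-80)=-9874/29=-340.48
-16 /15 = -1.07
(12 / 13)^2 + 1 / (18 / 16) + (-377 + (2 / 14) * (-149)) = -4222012 / 10647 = -396.54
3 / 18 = 1 / 6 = 0.17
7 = 7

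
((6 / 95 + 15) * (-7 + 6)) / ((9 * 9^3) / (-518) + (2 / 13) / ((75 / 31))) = 144545310 / 120932321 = 1.20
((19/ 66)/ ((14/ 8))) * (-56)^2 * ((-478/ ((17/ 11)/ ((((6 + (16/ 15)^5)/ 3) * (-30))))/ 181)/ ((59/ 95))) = 1733146356315136/ 16543105875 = 104765.48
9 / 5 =1.80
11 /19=0.58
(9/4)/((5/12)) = 27/5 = 5.40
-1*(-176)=176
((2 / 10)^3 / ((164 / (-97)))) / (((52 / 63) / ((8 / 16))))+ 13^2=360301889 / 2132000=169.00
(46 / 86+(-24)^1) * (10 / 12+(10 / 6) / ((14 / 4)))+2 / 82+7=-1755167 / 74046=-23.70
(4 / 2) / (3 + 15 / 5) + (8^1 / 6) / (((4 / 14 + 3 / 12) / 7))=799 / 45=17.76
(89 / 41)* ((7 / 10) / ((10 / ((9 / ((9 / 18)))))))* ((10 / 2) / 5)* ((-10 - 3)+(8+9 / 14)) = -48861 / 4100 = -11.92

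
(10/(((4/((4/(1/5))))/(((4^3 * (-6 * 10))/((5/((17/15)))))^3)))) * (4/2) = -329705848832/5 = -65941169766.40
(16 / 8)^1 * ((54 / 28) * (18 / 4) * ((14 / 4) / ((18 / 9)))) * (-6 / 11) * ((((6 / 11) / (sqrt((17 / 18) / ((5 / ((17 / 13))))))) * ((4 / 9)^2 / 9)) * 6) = -432 * sqrt(130) / 2057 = -2.39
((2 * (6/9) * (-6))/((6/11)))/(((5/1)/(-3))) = 44/5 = 8.80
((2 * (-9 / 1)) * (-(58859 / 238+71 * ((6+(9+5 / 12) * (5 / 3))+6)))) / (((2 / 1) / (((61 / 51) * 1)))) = 578470015 / 24276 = 23828.89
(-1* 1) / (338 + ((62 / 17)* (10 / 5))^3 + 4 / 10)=-24565 / 17845916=-0.00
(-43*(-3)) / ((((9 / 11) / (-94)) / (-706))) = 31390172 / 3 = 10463390.67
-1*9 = -9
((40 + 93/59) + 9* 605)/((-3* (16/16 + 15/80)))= -5179328/3363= -1540.09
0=0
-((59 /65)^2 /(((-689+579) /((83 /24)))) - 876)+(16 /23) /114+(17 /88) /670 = 23841070383591 /27214830500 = 876.03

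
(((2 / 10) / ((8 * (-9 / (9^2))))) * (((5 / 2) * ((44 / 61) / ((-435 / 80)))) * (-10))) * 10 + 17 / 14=-154727 / 24766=-6.25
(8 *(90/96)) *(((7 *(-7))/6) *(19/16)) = -4655/64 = -72.73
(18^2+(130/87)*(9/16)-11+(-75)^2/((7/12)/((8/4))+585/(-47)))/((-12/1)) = 473728379/38171424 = 12.41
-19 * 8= -152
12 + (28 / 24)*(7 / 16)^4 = 4735399 / 393216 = 12.04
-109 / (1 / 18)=-1962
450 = 450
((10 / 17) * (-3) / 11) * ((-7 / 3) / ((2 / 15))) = 525 / 187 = 2.81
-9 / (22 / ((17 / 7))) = -153 / 154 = -0.99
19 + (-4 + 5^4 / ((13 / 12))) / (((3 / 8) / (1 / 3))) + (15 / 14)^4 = 2380300837 / 4494672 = 529.58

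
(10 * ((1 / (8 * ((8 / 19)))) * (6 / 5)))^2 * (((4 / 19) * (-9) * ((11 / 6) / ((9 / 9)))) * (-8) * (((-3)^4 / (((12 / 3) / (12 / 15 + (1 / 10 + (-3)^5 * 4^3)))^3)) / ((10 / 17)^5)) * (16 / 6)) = -813582809310827422471474287 / 12800000000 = -63561156977408392.38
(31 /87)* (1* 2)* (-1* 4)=-248 /87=-2.85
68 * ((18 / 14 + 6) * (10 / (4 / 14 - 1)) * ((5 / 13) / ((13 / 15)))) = -520200 / 169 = -3078.11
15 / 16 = 0.94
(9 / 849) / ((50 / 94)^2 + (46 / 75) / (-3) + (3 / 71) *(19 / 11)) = 0.07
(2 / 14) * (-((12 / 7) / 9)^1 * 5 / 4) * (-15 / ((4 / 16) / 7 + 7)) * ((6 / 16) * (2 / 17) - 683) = -1161025 / 23443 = -49.53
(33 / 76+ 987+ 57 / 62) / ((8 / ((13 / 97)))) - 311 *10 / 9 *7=-39528691483 / 16454304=-2402.33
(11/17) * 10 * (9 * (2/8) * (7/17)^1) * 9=31185/578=53.95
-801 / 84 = -9.54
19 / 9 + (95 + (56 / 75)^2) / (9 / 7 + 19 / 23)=30192257 / 637500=47.36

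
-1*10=-10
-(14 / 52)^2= -0.07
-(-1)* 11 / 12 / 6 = 11 / 72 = 0.15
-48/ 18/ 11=-8/ 33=-0.24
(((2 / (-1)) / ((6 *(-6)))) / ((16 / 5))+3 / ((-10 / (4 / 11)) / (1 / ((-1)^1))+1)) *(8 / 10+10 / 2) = 19459 / 27360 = 0.71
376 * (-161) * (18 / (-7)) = 155664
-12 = -12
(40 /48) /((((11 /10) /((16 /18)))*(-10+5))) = -40 /297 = -0.13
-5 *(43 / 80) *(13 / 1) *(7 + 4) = -6149 / 16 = -384.31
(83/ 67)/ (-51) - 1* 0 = -0.02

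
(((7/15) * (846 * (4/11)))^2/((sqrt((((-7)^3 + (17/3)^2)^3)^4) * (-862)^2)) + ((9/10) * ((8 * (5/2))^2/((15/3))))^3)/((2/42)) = 132087883580827184671033811599062909/16851796173414533611639668100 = 7838208.00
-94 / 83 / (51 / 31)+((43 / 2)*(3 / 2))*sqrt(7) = -2914 / 4233+129*sqrt(7) / 4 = 84.64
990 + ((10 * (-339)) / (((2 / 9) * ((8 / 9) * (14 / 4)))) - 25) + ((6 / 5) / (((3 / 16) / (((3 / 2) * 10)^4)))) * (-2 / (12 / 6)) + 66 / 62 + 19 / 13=-3700428321 / 11284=-327935.87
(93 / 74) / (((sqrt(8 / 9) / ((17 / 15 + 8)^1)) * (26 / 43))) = 547863 * sqrt(2) / 38480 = 20.14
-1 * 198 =-198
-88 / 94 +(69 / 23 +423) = 19978 / 47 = 425.06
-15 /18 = -5 /6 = -0.83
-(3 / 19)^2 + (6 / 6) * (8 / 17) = 2735 / 6137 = 0.45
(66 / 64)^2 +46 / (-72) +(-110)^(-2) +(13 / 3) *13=56.76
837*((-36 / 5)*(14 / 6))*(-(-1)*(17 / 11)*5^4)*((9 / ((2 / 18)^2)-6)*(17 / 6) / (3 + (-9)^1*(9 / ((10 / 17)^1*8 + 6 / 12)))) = 6019083992250 / 2717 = 2215341918.38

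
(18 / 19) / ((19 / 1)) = 18 / 361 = 0.05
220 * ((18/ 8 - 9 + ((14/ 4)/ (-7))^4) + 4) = -591.25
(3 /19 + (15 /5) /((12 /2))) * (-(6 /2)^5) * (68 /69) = -68850 /437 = -157.55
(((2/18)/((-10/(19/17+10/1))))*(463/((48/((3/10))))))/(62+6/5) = -9723/1719040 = -0.01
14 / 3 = 4.67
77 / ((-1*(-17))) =77 / 17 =4.53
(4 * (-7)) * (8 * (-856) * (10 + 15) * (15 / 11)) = 71904000 / 11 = 6536727.27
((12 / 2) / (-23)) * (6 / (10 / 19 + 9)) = -684 / 4163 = -0.16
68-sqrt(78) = 59.17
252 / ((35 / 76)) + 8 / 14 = 19172 / 35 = 547.77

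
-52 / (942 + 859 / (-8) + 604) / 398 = -208 / 2290291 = -0.00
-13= -13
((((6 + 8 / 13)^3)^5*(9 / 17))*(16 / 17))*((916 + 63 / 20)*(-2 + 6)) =275585046051644700306564107588861952 / 73963615405361143865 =3725954234947651.35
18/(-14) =-9/7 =-1.29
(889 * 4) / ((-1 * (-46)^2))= -889 / 529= -1.68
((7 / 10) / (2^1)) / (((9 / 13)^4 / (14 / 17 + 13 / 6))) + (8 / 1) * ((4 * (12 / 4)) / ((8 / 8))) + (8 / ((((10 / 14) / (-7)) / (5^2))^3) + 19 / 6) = -117648896.28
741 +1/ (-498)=369017/ 498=741.00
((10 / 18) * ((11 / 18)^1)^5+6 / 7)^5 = 14472490874643375512553591652096542859057 / 23906465672813482542494530133708897255424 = 0.61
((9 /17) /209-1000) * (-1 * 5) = 17764955 /3553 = 4999.99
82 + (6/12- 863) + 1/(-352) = -274737/352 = -780.50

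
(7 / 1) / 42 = 1 / 6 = 0.17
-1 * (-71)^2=-5041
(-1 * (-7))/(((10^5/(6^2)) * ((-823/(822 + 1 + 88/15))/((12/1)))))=-783279/25718750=-0.03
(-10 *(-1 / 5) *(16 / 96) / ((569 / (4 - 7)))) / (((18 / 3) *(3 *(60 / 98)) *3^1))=-49 / 921780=-0.00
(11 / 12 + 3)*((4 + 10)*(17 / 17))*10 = 1645 / 3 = 548.33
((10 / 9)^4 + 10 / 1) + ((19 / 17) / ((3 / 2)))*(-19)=-2.63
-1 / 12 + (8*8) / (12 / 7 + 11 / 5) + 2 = 30031 / 1644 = 18.27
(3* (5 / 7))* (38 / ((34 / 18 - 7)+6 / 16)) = -41040 / 2387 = -17.19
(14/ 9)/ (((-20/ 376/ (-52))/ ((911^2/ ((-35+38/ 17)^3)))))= -279024764973136/ 7776391185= -35881.01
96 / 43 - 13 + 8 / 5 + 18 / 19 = -33579 / 4085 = -8.22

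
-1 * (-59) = 59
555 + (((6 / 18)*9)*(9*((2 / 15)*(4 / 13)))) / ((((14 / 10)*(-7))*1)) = 353463 / 637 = 554.89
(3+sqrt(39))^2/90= sqrt(39)/15+8/15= 0.95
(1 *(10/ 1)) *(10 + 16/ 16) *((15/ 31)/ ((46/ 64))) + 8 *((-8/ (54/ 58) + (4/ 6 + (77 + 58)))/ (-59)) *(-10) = 279814640/ 1135809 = 246.36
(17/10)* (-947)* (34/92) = -273683/460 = -594.96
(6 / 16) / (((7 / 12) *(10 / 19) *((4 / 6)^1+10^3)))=27 / 22120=0.00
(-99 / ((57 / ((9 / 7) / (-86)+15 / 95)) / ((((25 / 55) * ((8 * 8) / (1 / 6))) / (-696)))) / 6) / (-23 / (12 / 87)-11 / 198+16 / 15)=-5886000 / 94008824777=-0.00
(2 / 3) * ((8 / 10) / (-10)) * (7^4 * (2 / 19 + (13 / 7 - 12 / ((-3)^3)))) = -3952732 / 12825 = -308.21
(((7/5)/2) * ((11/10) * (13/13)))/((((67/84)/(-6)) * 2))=-4851/1675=-2.90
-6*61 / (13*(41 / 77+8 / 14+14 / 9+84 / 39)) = -5.85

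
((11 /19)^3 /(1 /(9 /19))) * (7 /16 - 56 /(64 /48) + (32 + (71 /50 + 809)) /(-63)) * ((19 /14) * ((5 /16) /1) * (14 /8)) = -1842560533 /491653120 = -3.75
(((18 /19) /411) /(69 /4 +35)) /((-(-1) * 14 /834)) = 10008 /3808189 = 0.00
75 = 75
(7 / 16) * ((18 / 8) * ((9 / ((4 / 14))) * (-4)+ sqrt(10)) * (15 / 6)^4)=-2480625 / 512+ 39375 * sqrt(10) / 1024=-4723.37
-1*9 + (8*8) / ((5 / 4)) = 211 / 5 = 42.20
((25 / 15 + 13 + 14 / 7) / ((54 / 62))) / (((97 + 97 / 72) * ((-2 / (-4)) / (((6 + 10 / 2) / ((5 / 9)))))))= 54560 / 7081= 7.71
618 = 618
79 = 79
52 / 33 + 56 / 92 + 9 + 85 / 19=225806 / 14421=15.66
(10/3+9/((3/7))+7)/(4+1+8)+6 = 328/39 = 8.41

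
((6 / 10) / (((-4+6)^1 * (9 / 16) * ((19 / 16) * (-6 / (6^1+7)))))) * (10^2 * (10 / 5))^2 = -6656000 / 171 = -38923.98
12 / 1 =12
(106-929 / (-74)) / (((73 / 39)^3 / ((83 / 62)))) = 1393343991 / 57574516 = 24.20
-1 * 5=-5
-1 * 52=-52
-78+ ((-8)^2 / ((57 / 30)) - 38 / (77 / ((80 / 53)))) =-3493962 / 77539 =-45.06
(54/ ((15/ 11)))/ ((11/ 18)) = 64.80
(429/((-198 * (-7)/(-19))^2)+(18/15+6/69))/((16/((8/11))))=0.06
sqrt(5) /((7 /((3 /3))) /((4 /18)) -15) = 2 * sqrt(5) /33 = 0.14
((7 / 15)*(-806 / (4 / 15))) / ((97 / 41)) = -115661 / 194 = -596.19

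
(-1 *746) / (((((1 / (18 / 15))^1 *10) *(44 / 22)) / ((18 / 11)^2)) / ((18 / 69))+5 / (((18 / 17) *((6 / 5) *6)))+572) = -4350672 / 3478879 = -1.25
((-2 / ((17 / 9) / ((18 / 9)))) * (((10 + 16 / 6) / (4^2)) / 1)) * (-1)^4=-1.68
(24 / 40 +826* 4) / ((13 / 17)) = 21607 / 5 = 4321.40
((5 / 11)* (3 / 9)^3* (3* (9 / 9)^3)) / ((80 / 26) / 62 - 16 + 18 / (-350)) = -352625 / 111724173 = -0.00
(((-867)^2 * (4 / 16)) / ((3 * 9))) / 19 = 83521 / 228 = 366.32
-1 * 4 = -4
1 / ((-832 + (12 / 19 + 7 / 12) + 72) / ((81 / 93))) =-6156 / 5363093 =-0.00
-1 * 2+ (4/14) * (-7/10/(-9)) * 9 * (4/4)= -9/5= -1.80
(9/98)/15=3/490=0.01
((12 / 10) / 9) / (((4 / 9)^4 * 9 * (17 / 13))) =3159 / 10880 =0.29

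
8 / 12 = 2 / 3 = 0.67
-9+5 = -4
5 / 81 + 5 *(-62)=-25105 / 81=-309.94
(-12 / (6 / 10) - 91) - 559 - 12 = -682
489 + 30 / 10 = 492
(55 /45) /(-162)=-0.01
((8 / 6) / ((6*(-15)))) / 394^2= -1 / 10478430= -0.00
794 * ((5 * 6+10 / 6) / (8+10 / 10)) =2793.70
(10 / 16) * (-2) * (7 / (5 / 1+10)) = -7 / 12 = -0.58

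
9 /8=1.12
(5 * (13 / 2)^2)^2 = 714025 / 16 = 44626.56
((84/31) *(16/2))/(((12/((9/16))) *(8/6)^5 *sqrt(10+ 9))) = 15309 *sqrt(19)/1206272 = 0.06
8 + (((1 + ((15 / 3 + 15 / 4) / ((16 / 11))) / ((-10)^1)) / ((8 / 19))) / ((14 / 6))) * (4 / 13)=189275 / 23296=8.12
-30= -30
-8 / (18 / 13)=-52 / 9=-5.78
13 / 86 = 0.15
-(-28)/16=7/4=1.75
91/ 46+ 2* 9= 19.98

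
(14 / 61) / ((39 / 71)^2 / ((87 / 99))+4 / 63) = 128938698 / 228561815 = 0.56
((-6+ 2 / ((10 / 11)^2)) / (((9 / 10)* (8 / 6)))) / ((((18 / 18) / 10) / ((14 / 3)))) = -1253 / 9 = -139.22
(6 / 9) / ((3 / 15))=3.33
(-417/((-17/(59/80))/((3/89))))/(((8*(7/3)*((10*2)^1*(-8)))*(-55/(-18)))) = -1992843/29824256000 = -0.00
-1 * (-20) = 20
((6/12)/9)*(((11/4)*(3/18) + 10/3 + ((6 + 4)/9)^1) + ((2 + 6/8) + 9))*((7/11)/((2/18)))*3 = 763/48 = 15.90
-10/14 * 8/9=-40/63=-0.63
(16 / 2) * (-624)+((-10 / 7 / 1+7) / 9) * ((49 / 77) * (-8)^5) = -590720 / 33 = -17900.61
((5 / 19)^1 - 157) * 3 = -8934 / 19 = -470.21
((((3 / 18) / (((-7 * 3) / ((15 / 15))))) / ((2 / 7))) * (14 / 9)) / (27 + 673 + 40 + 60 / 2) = -1 / 17820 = -0.00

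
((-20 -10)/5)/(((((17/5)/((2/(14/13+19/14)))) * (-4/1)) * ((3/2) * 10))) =182/7531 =0.02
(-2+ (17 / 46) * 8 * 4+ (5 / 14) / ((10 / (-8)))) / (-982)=-768 / 79051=-0.01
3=3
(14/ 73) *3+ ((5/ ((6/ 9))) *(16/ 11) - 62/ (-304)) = 1426637/ 122056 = 11.69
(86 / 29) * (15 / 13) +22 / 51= 3.85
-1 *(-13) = 13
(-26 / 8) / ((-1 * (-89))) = -13 / 356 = -0.04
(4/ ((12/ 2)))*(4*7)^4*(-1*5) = -6146560/ 3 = -2048853.33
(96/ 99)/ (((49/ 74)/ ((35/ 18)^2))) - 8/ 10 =63308/ 13365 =4.74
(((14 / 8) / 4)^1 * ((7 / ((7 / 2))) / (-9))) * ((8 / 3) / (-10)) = 7 / 270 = 0.03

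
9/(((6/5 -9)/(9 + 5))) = -210/13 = -16.15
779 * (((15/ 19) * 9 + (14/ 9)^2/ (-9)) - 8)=-660797/ 729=-906.44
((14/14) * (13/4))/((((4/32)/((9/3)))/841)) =65598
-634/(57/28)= -17752/57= -311.44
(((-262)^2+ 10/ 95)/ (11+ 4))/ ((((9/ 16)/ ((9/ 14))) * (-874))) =-75608/ 12635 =-5.98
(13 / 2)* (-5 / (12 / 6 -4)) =65 / 4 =16.25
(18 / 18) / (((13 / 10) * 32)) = 5 / 208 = 0.02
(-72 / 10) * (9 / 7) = -324 / 35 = -9.26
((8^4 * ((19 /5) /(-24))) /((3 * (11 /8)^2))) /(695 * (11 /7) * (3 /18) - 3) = -8716288 /13646985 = -0.64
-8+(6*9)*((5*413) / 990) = 104.64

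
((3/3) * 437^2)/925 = 190969/925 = 206.45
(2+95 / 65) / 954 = 5 / 1378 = 0.00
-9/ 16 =-0.56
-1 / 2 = -0.50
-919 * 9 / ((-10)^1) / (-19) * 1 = -8271 / 190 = -43.53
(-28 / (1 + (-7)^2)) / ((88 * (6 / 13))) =-91 / 6600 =-0.01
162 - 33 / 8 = 1263 / 8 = 157.88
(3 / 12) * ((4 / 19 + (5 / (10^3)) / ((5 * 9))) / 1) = 36019 / 684000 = 0.05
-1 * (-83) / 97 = 83 / 97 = 0.86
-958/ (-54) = 479/ 27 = 17.74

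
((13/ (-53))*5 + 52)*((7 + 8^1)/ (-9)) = -4485/ 53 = -84.62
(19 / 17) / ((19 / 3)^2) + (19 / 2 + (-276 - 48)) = -203149 / 646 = -314.47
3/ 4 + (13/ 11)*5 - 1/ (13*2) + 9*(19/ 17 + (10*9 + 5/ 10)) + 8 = 8160181/ 9724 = 839.18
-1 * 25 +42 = 17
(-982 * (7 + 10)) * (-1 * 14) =233716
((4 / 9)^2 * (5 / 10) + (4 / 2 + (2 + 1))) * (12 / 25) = 1652 / 675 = 2.45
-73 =-73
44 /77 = 4 /7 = 0.57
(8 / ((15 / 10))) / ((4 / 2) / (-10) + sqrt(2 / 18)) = 40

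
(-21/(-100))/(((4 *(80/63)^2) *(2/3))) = 250047/5120000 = 0.05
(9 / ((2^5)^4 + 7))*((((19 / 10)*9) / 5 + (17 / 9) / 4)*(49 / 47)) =171647 / 4928340100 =0.00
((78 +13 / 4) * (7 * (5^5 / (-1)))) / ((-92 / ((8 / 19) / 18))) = 7109375 / 15732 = 451.91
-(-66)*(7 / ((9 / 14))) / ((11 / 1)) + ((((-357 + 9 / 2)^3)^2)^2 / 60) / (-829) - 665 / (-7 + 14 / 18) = -73995221575368133002722290.00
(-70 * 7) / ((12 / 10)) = -1225 / 3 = -408.33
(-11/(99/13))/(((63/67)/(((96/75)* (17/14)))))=-236912/99225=-2.39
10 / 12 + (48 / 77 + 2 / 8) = 1577 / 924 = 1.71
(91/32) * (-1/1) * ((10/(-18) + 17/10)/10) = -9373/28800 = -0.33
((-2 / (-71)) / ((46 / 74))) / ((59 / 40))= 2960 / 96347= 0.03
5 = 5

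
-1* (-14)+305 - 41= 278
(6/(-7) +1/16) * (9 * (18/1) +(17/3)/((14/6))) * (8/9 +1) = -1741463/7056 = -246.81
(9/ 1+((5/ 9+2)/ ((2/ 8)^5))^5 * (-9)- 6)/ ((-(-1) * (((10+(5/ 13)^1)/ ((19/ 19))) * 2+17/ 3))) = -94206813793393275836537/ 2254797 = -41780618740131939.08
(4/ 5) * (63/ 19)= 252/ 95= 2.65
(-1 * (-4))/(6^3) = 1/54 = 0.02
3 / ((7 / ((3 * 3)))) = 27 / 7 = 3.86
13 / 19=0.68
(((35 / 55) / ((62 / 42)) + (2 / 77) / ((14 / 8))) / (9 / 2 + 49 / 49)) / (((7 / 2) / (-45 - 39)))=-357648 / 183799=-1.95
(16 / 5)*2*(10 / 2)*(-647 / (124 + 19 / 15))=-310560 / 1879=-165.28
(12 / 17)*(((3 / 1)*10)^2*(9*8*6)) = 4665600 / 17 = 274447.06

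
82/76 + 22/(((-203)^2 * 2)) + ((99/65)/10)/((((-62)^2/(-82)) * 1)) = 1052472300261/978165670300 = 1.08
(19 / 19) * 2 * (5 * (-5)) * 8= -400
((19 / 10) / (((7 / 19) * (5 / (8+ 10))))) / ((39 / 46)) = 49818 / 2275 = 21.90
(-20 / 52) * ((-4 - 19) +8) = 75 / 13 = 5.77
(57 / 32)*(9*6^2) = 4617 / 8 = 577.12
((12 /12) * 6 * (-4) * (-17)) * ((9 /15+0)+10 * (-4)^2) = 327624 /5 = 65524.80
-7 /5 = -1.40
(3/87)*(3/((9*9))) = 1/783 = 0.00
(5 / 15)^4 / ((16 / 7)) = 7 / 1296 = 0.01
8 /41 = 0.20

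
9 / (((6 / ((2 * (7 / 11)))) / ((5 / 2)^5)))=65625 / 352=186.43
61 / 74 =0.82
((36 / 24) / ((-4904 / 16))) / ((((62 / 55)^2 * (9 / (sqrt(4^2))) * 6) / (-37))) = 111925 / 10603674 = 0.01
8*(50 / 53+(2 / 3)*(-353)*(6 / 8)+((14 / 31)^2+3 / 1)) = -70227500 / 50933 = -1378.82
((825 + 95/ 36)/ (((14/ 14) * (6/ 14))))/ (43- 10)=208565/ 3564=58.52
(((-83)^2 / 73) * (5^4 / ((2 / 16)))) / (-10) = -3444500 / 73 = -47184.93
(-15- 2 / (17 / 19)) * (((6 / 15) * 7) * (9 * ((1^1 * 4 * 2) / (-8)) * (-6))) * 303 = -67116924 / 85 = -789610.87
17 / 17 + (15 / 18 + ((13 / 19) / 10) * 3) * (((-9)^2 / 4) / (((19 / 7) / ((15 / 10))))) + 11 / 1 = 42639 / 1805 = 23.62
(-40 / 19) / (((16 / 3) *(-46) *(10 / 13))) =39 / 3496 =0.01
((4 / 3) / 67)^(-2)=40401 / 16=2525.06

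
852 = 852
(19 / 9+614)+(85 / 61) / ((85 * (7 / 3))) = 2367742 / 3843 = 616.12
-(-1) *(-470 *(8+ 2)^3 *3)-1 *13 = -1410013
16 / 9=1.78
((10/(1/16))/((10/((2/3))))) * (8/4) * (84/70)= 128/5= 25.60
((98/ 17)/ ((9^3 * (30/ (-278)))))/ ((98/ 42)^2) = -278/ 20655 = -0.01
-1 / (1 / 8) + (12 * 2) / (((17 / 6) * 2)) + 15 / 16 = -769 / 272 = -2.83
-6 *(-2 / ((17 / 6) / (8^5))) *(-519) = -1224474624 / 17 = -72027919.06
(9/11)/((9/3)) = 3/11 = 0.27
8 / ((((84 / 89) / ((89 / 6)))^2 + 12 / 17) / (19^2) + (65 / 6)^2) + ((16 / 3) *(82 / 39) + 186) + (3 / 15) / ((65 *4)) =197.28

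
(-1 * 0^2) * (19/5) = 0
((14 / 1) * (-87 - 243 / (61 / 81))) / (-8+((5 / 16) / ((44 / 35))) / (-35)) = 82100480 / 114619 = 716.29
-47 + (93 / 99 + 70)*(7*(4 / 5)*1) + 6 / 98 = 2832352 / 8085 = 350.32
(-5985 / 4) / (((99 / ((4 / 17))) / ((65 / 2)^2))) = -2809625 / 748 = -3756.18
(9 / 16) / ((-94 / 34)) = -0.20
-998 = -998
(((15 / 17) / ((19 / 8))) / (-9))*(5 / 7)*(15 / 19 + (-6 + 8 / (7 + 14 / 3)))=2360 / 17689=0.13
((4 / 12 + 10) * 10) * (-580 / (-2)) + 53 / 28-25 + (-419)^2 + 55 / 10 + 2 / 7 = 17262869 / 84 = 205510.35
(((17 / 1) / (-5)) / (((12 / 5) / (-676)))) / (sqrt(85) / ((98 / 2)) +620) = 855361052 / 553766589 - 140777*sqrt(85) / 2768832945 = 1.54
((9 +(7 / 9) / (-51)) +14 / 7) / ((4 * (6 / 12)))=2521 / 459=5.49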